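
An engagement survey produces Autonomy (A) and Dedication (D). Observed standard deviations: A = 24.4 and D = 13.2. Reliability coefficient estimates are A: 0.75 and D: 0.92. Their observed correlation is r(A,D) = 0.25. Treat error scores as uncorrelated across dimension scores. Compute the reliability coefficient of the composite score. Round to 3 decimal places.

Var(A+D) = 24.4² + 13.2² + 2·[24.4·13.2·0.25] = 769.6 + 161.04 = 930.64.
Because errors are independent across components, Cov(Tᵢ,Tⱼ) = Cov(Xᵢ,Xⱼ); the off-diagonal part of the true-score variance is the same as above.
True-score variance = [24.4²·0.75 + 13.2²·0.92] + 161.04 = 606.821 + 161.04 = 767.861.
Reliability = 767.861 / 930.64 = 0.825.

0.825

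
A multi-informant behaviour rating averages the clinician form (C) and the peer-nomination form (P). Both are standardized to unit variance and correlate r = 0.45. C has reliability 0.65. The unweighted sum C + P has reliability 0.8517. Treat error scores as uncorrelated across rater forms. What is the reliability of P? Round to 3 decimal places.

0.920

Var(C+P) = 2 + 2·0.45 = 2.900.
True-score variance = ρ_C + ρ_P + 2·0.45, so 0.8517 = (0.65 + ρ_P + 0.90) / 2.900.
ρ_P = 0.8517·2.900 − 0.65 − 0.90 = 0.920.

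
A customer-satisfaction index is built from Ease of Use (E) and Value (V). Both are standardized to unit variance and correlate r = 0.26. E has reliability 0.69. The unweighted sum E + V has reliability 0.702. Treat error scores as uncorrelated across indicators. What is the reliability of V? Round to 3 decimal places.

0.559

Var(E+V) = 2 + 2·0.26 = 2.520.
True-score variance = ρ_E + ρ_V + 2·0.26, so 0.702 = (0.69 + ρ_V + 0.52) / 2.520.
ρ_V = 0.702·2.520 − 0.69 − 0.52 = 0.559.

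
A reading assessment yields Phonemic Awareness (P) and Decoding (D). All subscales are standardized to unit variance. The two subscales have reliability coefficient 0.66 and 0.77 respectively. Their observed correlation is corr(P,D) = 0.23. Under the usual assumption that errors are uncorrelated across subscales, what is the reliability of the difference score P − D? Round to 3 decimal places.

Var(P−D) = 1 + 1 − 2·0.23 = 2 − 0.46 = 1.54.
Under uncorrelated errors the observed covariances equal the true-score covariances, so only the own-variance terms attenuate.
True-score variance = [0.66 + 0.77] − 0.46 = 1.43 − 0.46 = 0.97.
Reliability = 0.97 / 1.54 = 0.630.

0.630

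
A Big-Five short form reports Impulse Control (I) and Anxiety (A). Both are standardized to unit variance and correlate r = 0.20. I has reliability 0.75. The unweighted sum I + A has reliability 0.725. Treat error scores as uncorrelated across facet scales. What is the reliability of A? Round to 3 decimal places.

0.590

Var(I+A) = 2 + 2·0.20 = 2.400.
True-score variance = ρ_I + ρ_A + 2·0.20, so 0.725 = (0.75 + ρ_A + 0.40) / 2.400.
ρ_A = 0.725·2.400 − 0.75 − 0.40 = 0.590.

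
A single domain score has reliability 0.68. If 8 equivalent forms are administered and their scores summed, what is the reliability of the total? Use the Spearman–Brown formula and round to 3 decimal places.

ρ_k = kρ / (1 + (k−1)ρ) = 8·0.68 / (1 + 7·0.68) = 5.440 / 5.760 = 0.944.

0.944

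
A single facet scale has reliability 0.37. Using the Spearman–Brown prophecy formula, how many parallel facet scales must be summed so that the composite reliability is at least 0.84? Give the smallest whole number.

k ≥ ρ*(1−ρ₁)/(ρ₁(1−ρ*)) = 0.84·0.63 / (0.37·0.16) = 8.939.
Smallest integer k = 9.

9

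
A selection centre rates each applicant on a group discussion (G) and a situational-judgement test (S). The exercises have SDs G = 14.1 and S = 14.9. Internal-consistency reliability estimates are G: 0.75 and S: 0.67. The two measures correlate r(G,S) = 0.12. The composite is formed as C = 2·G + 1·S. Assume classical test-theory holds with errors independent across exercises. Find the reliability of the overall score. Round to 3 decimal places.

Var(C) = 2²·14.1² + 14.9² + 2·[2·14.1·14.9·0.12] = 1017.25 + 100.843 = 1118.09.
Under uncorrelated errors the observed covariances equal the true-score covariances, so only the own-variance terms attenuate.
True-score variance = [2²·14.1²·0.75 + 14.9²·0.67] + 100.843 = 745.177 + 100.843 = 846.02.
Reliability = 846.02 / 1118.09 = 0.757.

0.757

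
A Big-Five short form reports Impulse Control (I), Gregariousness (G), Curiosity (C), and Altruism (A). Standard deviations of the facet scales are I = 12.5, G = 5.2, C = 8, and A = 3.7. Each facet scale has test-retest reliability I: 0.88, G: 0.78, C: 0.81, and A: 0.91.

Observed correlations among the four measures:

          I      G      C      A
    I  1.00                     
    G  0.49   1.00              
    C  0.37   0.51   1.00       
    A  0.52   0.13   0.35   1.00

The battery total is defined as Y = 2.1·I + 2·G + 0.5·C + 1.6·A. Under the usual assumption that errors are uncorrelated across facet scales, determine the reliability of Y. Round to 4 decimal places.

Var(Y) = 2.1²·12.5² + 2²·5.2² + 0.5²·8² + 1.6²·3.7² + 2·[4.2·12.5·5.2·0.49 + 1.05·12.5·8·0.37 + 3.36·12.5·3.7·0.52 + 5.2·8·0.51 + 3.2·5.2·3.7·0.13 + 0.8·8·3.7·0.35] = 848.269 + 581.872 = 1430.14.
With uncorrelated errors the cross-covariances are all true-score covariance, so they carry over unchanged; only the diagonal terms shrink to ρᵢσᵢ².
True-score variance = [2.1²·12.5²·0.88 + 2²·5.2²·0.78 + 0.5²·8²·0.81 + 1.6²·3.7²·0.91] + 581.872 = 735.592 + 581.872 = 1317.46.
Reliability = 1317.46 / 1430.14 = 0.9212.

0.9212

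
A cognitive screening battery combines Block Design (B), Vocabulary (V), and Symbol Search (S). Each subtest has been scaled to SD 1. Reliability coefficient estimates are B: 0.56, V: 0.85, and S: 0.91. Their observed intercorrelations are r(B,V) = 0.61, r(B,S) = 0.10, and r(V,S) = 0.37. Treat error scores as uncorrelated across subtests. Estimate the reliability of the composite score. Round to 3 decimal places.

Var(B+V+S) = 3 + 2·[0.61 + 0.10 + 0.37] = 3 + 2.16 = 5.16.
Under uncorrelated errors the observed covariances equal the true-score covariances, so only the own-variance terms attenuate.
True-score variance = [0.56 + 0.85 + 0.91] + 2.16 = 2.32 + 2.16 = 4.48.
Reliability = 4.48 / 5.16 = 0.868.

0.868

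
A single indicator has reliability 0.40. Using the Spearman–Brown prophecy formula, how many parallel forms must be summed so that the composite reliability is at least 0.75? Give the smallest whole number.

5

k ≥ ρ*(1−ρ₁)/(ρ₁(1−ρ*)) = 0.75·0.60 / (0.40·0.25) = 4.500.
Smallest integer k = 5.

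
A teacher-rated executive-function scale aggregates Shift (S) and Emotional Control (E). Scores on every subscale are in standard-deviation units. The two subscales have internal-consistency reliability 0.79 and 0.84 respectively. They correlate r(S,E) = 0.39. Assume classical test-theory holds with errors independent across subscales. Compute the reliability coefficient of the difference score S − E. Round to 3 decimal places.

Var(S−E) = 1 + 1 − 2·0.39 = 2 − 0.78 = 1.22.
Because errors are independent across components, Cov(Tᵢ,Tⱼ) = Cov(Xᵢ,Xⱼ); the off-diagonal part of the true-score variance is the same as above.
True-score variance = [0.79 + 0.84] − 0.78 = 1.63 − 0.78 = 0.85.
Reliability = 0.85 / 1.22 = 0.697.

0.697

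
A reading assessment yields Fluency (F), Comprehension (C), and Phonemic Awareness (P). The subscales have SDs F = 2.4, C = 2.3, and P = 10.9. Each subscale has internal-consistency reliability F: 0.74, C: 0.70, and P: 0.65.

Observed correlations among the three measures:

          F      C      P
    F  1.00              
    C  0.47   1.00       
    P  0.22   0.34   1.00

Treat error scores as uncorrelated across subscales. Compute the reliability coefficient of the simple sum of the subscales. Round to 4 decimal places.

Var(F+C+P) = 2.4² + 2.3² + 10.9² + 2·[2.4·2.3·0.47 + 2.4·10.9·0.22 + 2.3·10.9·0.34] = 129.86 + 33.7468 = 163.607.
With uncorrelated errors the cross-covariances are all true-score covariance, so they carry over unchanged; only the diagonal terms shrink to ρᵢσᵢ².
True-score variance = [2.4²·0.74 + 2.3²·0.70 + 10.9²·0.65] + 33.7468 = 85.1919 + 33.7468 = 118.939.
Reliability = 118.939 / 163.607 = 0.7270.

0.7270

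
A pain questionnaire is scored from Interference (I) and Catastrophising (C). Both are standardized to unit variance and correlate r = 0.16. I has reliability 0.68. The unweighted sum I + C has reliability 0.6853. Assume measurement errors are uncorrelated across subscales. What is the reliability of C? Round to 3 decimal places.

Var(I+C) = 2 + 2·0.16 = 2.320.
True-score variance = ρ_I + ρ_C + 2·0.16, so 0.6853 = (0.68 + ρ_C + 0.32) / 2.320.
ρ_C = 0.6853·2.320 − 0.68 − 0.32 = 0.590.

0.590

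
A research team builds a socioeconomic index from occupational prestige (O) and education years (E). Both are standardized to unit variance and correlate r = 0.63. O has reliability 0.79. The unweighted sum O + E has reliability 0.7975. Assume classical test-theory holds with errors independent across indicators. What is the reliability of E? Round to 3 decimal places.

Var(O+E) = 2 + 2·0.63 = 3.260.
True-score variance = ρ_O + ρ_E + 2·0.63, so 0.7975 = (0.79 + ρ_E + 1.26) / 3.260.
ρ_E = 0.7975·3.260 − 0.79 − 1.26 = 0.550.

0.550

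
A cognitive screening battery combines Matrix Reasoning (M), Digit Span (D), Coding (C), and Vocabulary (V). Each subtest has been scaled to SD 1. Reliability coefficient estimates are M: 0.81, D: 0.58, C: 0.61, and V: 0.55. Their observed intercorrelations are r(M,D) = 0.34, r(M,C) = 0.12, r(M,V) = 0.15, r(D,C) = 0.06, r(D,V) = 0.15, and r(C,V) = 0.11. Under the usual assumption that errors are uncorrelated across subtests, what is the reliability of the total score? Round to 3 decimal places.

0.753

Var(M+D+C+V) = 4 + 2·[0.34 + 0.12 + 0.15 + 0.06 + 0.15 + 0.11] = 4 + 1.86 = 5.86.
Because errors are independent across components, Cov(Tᵢ,Tⱼ) = Cov(Xᵢ,Xⱼ); the off-diagonal part of the true-score variance is the same as above.
True-score variance = [0.81 + 0.58 + 0.61 + 0.55] + 1.86 = 2.55 + 1.86 = 4.41.
Reliability = 4.41 / 5.86 = 0.753.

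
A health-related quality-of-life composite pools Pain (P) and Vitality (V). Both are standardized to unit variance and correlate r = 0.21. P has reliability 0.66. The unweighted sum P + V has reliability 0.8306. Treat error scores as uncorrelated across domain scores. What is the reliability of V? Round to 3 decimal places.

0.930

Var(P+V) = 2 + 2·0.21 = 2.420.
True-score variance = ρ_P + ρ_V + 2·0.21, so 0.8306 = (0.66 + ρ_V + 0.42) / 2.420.
ρ_V = 0.8306·2.420 − 0.66 − 0.42 = 0.930.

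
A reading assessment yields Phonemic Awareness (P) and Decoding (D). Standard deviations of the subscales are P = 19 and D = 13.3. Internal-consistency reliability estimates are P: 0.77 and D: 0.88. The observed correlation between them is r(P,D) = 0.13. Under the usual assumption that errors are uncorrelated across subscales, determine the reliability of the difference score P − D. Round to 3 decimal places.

0.779

Var(P−D) = 19² + 13.3² − 2·19·13.3·0.13 = 537.89 − 65.702 = 472.188.
Under uncorrelated errors the observed covariances equal the true-score covariances, so only the own-variance terms attenuate.
True-score variance = [19²·0.77 + 13.3²·0.88] − 65.702 = 433.633 − 65.702 = 367.931.
Reliability = 367.931 / 472.188 = 0.779.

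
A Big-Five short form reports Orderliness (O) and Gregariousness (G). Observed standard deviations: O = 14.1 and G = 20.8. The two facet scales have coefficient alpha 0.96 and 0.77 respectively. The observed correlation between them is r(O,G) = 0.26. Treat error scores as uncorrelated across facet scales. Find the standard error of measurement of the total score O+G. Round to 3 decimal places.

Var(total) = 631.45 + 152.506 = 783.956.
True-score variance = 523.99 + 152.506 = 676.496, so reliability = 0.8629.
Error variance = 783.956 − 676.496 = 107.46; SEM = √107.46 = 10.366.

10.366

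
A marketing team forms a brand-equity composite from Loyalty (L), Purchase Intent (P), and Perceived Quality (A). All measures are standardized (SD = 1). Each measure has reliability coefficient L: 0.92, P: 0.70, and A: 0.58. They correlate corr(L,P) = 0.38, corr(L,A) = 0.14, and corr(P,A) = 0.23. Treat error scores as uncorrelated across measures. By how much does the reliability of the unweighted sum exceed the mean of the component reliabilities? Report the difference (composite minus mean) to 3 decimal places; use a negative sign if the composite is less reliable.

0.089

Var(sum) = 3 + 1.5 = 4.5; true-score variance = 2.2 + 1.5 = 3.7; composite reliability = 0.8222.
Mean component reliability = 0.7333.
Difference = 0.8222 − 0.7333 = 0.089.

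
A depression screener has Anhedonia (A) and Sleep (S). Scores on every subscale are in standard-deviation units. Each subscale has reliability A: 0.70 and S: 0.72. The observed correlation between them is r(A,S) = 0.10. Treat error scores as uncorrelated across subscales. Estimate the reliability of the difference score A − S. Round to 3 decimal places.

Var(A−S) = 1 + 1 − 2·0.10 = 2 − 0.2 = 1.8.
With uncorrelated errors the cross-covariances are all true-score covariance, so they carry over unchanged; only the diagonal terms shrink to ρᵢσᵢ².
True-score variance = [0.70 + 0.72] − 0.2 = 1.42 − 0.2 = 1.22.
Reliability = 1.22 / 1.8 = 0.678.

0.678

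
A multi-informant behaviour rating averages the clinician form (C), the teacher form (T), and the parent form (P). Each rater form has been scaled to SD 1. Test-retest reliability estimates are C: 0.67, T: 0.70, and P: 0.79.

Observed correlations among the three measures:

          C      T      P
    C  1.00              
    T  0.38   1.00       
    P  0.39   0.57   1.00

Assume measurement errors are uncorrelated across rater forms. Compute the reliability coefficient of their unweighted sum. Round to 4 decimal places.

0.8521

Var(C+T+P) = 3 + 2·[0.38 + 0.39 + 0.57] = 3 + 2.68 = 5.68.
Under uncorrelated errors the observed covariances equal the true-score covariances, so only the own-variance terms attenuate.
True-score variance = [0.67 + 0.70 + 0.79] + 2.68 = 2.16 + 2.68 = 4.84.
Reliability = 4.84 / 5.68 = 0.8521.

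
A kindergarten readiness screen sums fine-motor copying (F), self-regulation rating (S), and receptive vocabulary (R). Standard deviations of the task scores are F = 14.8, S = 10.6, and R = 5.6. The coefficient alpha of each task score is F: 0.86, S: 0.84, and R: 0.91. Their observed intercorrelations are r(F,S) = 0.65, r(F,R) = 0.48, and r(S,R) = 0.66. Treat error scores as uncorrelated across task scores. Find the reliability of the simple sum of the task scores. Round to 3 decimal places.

Var(F+S+R) = 14.8² + 10.6² + 5.6² + 2·[14.8·10.6·0.65 + 14.8·5.6·0.48 + 10.6·5.6·0.66] = 362.76 + 361.864 = 724.624.
Because errors are independent across components, Cov(Tᵢ,Tⱼ) = Cov(Xᵢ,Xⱼ); the off-diagonal part of the true-score variance is the same as above.
True-score variance = [14.8²·0.86 + 10.6²·0.84 + 5.6²·0.91] + 361.864 = 311.294 + 361.864 = 673.158.
Reliability = 673.158 / 724.624 = 0.929.

0.929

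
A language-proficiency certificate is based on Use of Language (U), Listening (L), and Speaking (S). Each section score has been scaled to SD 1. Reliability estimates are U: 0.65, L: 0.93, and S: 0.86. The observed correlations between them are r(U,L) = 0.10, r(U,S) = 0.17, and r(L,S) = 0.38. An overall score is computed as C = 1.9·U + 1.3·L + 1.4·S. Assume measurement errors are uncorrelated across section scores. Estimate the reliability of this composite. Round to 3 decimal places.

Var(C) = 1.9² + 1.3² + 1.4² + 2·[2.47·0.10 + 2.66·0.17 + 1.82·0.38] = 7.26 + 2.7816 = 10.0416.
With uncorrelated errors the cross-covariances are all true-score covariance, so they carry over unchanged; only the diagonal terms shrink to ρᵢσᵢ².
True-score variance = [1.9²·0.65 + 1.3²·0.93 + 1.4²·0.86] + 2.7816 = 5.6038 + 2.7816 = 8.3854.
Reliability = 8.3854 / 10.0416 = 0.835.

0.835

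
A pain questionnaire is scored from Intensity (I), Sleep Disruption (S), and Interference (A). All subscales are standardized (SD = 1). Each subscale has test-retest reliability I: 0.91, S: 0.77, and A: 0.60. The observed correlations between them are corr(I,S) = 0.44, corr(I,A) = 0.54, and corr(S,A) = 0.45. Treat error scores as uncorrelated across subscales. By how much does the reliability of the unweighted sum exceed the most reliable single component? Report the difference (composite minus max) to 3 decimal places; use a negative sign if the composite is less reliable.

Var(sum) = 3 + 2.86 = 5.86; true-score variance = 2.28 + 2.86 = 5.14; composite reliability = 0.8771.
Max component reliability = 0.9100.
Difference = 0.8771 − 0.9100 = -0.033.

-0.033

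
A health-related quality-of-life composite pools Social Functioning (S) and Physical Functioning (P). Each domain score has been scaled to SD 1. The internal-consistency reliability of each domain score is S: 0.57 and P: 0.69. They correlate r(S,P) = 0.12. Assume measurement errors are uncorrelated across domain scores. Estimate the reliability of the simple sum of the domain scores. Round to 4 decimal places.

Var(S+P) = 2 + 2·[0.12] = 2 + 0.24 = 2.24.
With uncorrelated errors the cross-covariances are all true-score covariance, so they carry over unchanged; only the diagonal terms shrink to ρᵢσᵢ².
True-score variance = [0.57 + 0.69] + 0.24 = 1.26 + 0.24 = 1.5.
Reliability = 1.5 / 2.24 = 0.6696.

0.6696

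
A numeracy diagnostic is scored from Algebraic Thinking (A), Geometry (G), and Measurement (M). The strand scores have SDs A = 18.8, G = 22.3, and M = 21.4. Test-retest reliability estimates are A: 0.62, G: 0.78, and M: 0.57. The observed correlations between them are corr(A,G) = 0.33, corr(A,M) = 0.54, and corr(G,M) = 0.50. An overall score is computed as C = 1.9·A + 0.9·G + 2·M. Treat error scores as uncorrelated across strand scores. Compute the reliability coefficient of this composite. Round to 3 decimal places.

Var(C) = 1.9²·18.8² + 0.9²·22.3² + 2²·21.4² + 2·[1.71·18.8·22.3·0.33 + 3.8·18.8·21.4·0.54 + 1.8·22.3·21.4·0.50] = 3510.56 + 2983.27 = 6493.83.
Because errors are independent across components, Cov(Tᵢ,Tⱼ) = Cov(Xᵢ,Xⱼ); the off-diagonal part of the true-score variance is the same as above.
True-score variance = [1.9²·18.8²·0.62 + 0.9²·22.3²·0.78 + 2²·21.4²·0.57] + 2983.27 = 2149.41 + 2983.27 = 5132.68.
Reliability = 5132.68 / 6493.83 = 0.790.

0.790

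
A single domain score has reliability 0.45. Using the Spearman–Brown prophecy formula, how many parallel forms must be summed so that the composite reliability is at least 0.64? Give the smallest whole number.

3

k ≥ ρ*(1−ρ₁)/(ρ₁(1−ρ*)) = 0.64·0.55 / (0.45·0.36) = 2.173.
Smallest integer k = 3.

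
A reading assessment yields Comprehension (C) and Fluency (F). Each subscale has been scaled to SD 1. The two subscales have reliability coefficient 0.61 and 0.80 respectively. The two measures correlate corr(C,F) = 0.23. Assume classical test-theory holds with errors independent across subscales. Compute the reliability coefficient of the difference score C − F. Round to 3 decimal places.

Var(C−F) = 1 + 1 − 2·0.23 = 2 − 0.46 = 1.54.
Under uncorrelated errors the observed covariances equal the true-score covariances, so only the own-variance terms attenuate.
True-score variance = [0.61 + 0.80] − 0.46 = 1.41 − 0.46 = 0.95.
Reliability = 0.95 / 1.54 = 0.617.

0.617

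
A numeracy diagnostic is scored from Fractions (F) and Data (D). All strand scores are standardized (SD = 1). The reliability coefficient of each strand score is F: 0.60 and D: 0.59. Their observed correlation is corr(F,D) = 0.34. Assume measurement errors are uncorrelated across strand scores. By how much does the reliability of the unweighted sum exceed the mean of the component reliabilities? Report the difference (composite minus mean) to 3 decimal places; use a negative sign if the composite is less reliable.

0.103

Var(sum) = 2 + 0.68 = 2.68; true-score variance = 1.19 + 0.68 = 1.87; composite reliability = 0.6978.
Mean component reliability = 0.5950.
Difference = 0.6978 − 0.5950 = 0.103.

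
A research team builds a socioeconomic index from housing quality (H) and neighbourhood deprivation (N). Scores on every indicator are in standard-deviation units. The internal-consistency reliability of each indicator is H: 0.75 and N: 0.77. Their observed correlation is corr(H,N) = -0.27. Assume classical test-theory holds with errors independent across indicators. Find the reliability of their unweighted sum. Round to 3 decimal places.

0.671

Var(H+N) = 2 + 2·[(-0.27)] = 2 − 0.54 = 1.46.
With uncorrelated errors the cross-covariances are all true-score covariance, so they carry over unchanged; only the diagonal terms shrink to ρᵢσᵢ².
True-score variance = [0.75 + 0.77] − 0.54 = 1.52 − 0.54 = 0.98.
Reliability = 0.98 / 1.46 = 0.671.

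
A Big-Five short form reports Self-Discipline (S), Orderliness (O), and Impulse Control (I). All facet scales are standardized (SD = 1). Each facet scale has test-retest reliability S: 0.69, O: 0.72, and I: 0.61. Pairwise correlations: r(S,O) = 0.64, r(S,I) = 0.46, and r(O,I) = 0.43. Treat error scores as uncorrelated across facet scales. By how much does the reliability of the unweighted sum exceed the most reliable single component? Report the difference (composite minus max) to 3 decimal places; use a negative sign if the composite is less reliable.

Var(sum) = 3 + 3.06 = 6.06; true-score variance = 2.02 + 3.06 = 5.08; composite reliability = 0.8383.
Max component reliability = 0.7200.
Difference = 0.8383 − 0.7200 = 0.118.

0.118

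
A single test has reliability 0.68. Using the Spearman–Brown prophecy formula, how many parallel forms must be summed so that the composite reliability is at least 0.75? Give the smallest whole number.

2

k ≥ ρ*(1−ρ₁)/(ρ₁(1−ρ*)) = 0.75·0.32 / (0.68·0.25) = 1.412.
Smallest integer k = 2.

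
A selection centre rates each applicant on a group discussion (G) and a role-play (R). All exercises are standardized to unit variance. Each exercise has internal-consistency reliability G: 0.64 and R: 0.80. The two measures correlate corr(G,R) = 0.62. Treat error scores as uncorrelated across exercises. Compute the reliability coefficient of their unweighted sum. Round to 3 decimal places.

Var(G+R) = 2 + 2·[0.62] = 2 + 1.24 = 3.24.
With uncorrelated errors the cross-covariances are all true-score covariance, so they carry over unchanged; only the diagonal terms shrink to ρᵢσᵢ².
True-score variance = [0.64 + 0.80] + 1.24 = 1.44 + 1.24 = 2.68.
Reliability = 2.68 / 3.24 = 0.827.

0.827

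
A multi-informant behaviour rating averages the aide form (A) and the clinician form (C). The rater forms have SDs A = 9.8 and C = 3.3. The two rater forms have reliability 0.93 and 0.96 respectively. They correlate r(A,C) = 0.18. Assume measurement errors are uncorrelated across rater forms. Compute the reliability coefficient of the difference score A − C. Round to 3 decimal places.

Var(A−C) = 9.8² + 3.3² − 2·9.8·3.3·0.18 = 106.93 − 11.6424 = 95.2876.
Because errors are independent across components, Cov(Tᵢ,Tⱼ) = Cov(Xᵢ,Xⱼ); the off-diagonal part of the true-score variance is the same as above.
True-score variance = [9.8²·0.93 + 3.3²·0.96] − 11.6424 = 99.7716 − 11.6424 = 88.1292.
Reliability = 88.1292 / 95.2876 = 0.925.

0.925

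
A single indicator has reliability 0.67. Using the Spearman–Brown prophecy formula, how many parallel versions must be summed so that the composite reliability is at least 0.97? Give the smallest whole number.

16

k ≥ ρ*(1−ρ₁)/(ρ₁(1−ρ*)) = 0.97·0.33 / (0.67·0.03) = 15.925.
Smallest integer k = 16.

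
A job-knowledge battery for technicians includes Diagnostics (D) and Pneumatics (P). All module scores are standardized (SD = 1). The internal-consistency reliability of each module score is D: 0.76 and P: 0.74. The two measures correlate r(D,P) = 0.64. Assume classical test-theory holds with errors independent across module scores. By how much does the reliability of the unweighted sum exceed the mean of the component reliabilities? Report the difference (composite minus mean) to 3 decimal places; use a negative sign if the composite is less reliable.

Var(sum) = 2 + 1.28 = 3.28; true-score variance = 1.5 + 1.28 = 2.78; composite reliability = 0.8476.
Mean component reliability = 0.7500.
Difference = 0.8476 − 0.7500 = 0.098.

0.098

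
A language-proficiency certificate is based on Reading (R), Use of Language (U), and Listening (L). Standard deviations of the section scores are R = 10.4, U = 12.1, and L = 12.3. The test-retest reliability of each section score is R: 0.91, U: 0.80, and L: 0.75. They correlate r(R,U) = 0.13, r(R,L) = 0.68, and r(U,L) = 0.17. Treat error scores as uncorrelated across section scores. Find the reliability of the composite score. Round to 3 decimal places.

Var(R+U+L) = 10.4² + 12.1² + 12.3² + 2·[10.4·12.1·0.13 + 10.4·12.3·0.68 + 12.1·12.3·0.17] = 405.86 + 257.292 = 663.152.
Because errors are independent across components, Cov(Tᵢ,Tⱼ) = Cov(Xᵢ,Xⱼ); the off-diagonal part of the true-score variance is the same as above.
True-score variance = [10.4²·0.91 + 12.1²·0.80 + 12.3²·0.75] + 257.292 = 329.021 + 257.292 = 586.313.
Reliability = 586.313 / 663.152 = 0.884.

0.884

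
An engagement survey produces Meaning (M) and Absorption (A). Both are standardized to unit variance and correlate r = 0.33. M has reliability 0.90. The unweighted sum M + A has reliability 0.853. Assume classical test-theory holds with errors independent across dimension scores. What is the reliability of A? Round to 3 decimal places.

Var(M+A) = 2 + 2·0.33 = 2.660.
True-score variance = ρ_M + ρ_A + 2·0.33, so 0.853 = (0.90 + ρ_A + 0.66) / 2.660.
ρ_A = 0.853·2.660 − 0.90 − 0.66 = 0.709.

0.709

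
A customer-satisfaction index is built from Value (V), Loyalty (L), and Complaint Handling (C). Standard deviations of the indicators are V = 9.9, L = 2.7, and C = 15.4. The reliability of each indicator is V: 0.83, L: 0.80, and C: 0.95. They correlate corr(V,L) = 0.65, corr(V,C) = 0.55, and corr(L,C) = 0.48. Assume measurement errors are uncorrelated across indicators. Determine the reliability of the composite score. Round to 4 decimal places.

0.9487

Var(V+L+C) = 9.9² + 2.7² + 15.4² + 2·[9.9·2.7·0.65 + 9.9·15.4·0.55 + 2.7·15.4·0.48] = 342.46 + 242.372 = 584.832.
With uncorrelated errors the cross-covariances are all true-score covariance, so they carry over unchanged; only the diagonal terms shrink to ρᵢσᵢ².
True-score variance = [9.9²·0.83 + 2.7²·0.80 + 15.4²·0.95] + 242.372 = 312.482 + 242.372 = 554.854.
Reliability = 554.854 / 584.832 = 0.9487.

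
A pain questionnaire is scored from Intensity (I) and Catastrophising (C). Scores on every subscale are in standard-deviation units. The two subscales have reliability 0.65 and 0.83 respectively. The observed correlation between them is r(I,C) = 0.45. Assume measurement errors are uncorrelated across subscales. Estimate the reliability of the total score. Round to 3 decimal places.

0.821

Var(I+C) = 2 + 2·[0.45] = 2 + 0.9 = 2.9.
Because errors are independent across components, Cov(Tᵢ,Tⱼ) = Cov(Xᵢ,Xⱼ); the off-diagonal part of the true-score variance is the same as above.
True-score variance = [0.65 + 0.83] + 0.9 = 1.48 + 0.9 = 2.38.
Reliability = 2.38 / 2.9 = 0.821.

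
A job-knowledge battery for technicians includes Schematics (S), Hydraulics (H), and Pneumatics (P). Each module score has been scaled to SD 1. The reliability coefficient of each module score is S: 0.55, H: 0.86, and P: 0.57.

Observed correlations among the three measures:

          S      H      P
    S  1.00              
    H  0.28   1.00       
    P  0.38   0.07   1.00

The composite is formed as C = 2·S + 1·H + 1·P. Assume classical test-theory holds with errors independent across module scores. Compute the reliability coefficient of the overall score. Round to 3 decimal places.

Var(C) = 2² + 1 + 1 + 2·[2·0.28 + 2·0.38 + 0.07] = 6 + 2.78 = 8.78.
With uncorrelated errors the cross-covariances are all true-score covariance, so they carry over unchanged; only the diagonal terms shrink to ρᵢσᵢ².
True-score variance = [2²·0.55 + 0.86 + 0.57] + 2.78 = 3.63 + 2.78 = 6.41.
Reliability = 6.41 / 8.78 = 0.730.

0.730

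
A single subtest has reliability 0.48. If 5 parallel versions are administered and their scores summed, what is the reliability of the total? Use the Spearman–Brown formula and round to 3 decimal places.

0.822

ρ_k = kρ / (1 + (k−1)ρ) = 5·0.48 / (1 + 4·0.48) = 2.400 / 2.920 = 0.822.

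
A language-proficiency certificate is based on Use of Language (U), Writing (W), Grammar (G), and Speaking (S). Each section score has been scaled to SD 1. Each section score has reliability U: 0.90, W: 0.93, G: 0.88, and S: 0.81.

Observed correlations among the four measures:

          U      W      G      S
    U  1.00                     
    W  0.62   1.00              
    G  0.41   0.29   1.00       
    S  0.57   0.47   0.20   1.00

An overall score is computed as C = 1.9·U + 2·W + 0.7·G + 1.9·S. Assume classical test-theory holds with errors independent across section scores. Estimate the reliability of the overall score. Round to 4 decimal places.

0.9478

Var(C) = 1.9² + 2² + 0.7² + 1.9² + 2·[3.8·0.62 + 1.33·0.41 + 3.61·0.57 + 1.4·0.29 + 3.8·0.47 + 1.33·0.20] = 11.71 + 14.834 = 26.544.
Under uncorrelated errors the observed covariances equal the true-score covariances, so only the own-variance terms attenuate.
True-score variance = [1.9²·0.90 + 2²·0.93 + 0.7²·0.88 + 1.9²·0.81] + 14.834 = 10.3243 + 14.834 = 25.1583.
Reliability = 25.1583 / 26.544 = 0.9478.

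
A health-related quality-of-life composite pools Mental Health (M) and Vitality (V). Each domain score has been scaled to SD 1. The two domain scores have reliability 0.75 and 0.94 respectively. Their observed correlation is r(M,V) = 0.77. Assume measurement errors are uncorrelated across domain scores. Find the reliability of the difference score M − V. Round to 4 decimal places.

Var(M−V) = 1 + 1 − 2·0.77 = 2 − 1.54 = 0.46.
With uncorrelated errors the cross-covariances are all true-score covariance, so they carry over unchanged; only the diagonal terms shrink to ρᵢσᵢ².
True-score variance = [0.75 + 0.94] − 1.54 = 1.69 − 1.54 = 0.15.
Reliability = 0.15 / 0.46 = 0.3261.

0.3261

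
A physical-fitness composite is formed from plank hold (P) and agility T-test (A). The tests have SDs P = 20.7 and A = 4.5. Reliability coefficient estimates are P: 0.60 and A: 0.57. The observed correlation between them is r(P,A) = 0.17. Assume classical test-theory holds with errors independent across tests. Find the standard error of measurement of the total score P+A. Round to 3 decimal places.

Var(total) = 448.74 + 31.671 = 480.411.
True-score variance = 268.636 + 31.671 = 300.307, so reliability = 0.6251.
Error variance = 480.411 − 300.307 = 180.103; SEM = √180.103 = 13.420.

13.420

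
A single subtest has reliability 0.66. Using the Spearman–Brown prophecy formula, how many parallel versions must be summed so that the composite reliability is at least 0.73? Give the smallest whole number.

k ≥ ρ*(1−ρ₁)/(ρ₁(1−ρ*)) = 0.73·0.34 / (0.66·0.27) = 1.393.
Smallest integer k = 2.

2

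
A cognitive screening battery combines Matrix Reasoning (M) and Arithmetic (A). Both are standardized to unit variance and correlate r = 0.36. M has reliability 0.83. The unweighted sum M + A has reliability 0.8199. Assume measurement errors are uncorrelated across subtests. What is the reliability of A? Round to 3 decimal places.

0.680

Var(M+A) = 2 + 2·0.36 = 2.720.
True-score variance = ρ_M + ρ_A + 2·0.36, so 0.8199 = (0.83 + ρ_A + 0.72) / 2.720.
ρ_A = 0.8199·2.720 − 0.83 − 0.72 = 0.680.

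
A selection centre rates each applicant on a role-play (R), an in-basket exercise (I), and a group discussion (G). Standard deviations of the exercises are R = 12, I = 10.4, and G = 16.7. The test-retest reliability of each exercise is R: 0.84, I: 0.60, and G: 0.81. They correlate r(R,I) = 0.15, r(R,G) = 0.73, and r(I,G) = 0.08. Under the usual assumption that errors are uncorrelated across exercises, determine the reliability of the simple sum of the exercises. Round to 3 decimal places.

Var(R+I+G) = 12² + 10.4² + 16.7² + 2·[12·10.4·0.15 + 12·16.7·0.73 + 10.4·16.7·0.08] = 531.05 + 357.813 = 888.863.
With uncorrelated errors the cross-covariances are all true-score covariance, so they carry over unchanged; only the diagonal terms shrink to ρᵢσᵢ².
True-score variance = [12²·0.84 + 10.4²·0.60 + 16.7²·0.81] + 357.813 = 411.757 + 357.813 = 769.57.
Reliability = 769.57 / 888.863 = 0.866.

0.866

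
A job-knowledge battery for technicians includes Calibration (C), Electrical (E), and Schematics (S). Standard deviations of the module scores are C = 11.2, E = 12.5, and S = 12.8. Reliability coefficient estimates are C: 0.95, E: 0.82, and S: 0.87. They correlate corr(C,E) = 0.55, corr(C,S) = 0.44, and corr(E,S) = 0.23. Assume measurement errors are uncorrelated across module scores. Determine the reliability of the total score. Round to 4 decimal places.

0.9303

Var(C+E+S) = 11.2² + 12.5² + 12.8² + 2·[11.2·12.5·0.55 + 11.2·12.8·0.44 + 12.5·12.8·0.23] = 445.53 + 353.757 = 799.287.
Under uncorrelated errors the observed covariances equal the true-score covariances, so only the own-variance terms attenuate.
True-score variance = [11.2²·0.95 + 12.5²·0.82 + 12.8²·0.87] + 353.757 = 389.834 + 353.757 = 743.591.
Reliability = 743.591 / 799.287 = 0.9303.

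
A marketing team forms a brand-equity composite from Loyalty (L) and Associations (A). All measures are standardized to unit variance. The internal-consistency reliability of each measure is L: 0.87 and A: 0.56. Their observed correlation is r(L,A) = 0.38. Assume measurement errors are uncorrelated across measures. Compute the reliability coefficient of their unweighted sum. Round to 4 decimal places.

Var(L+A) = 2 + 2·[0.38] = 2 + 0.76 = 2.76.
Because errors are independent across components, Cov(Tᵢ,Tⱼ) = Cov(Xᵢ,Xⱼ); the off-diagonal part of the true-score variance is the same as above.
True-score variance = [0.87 + 0.56] + 0.76 = 1.43 + 0.76 = 2.19.
Reliability = 2.19 / 2.76 = 0.7935.

0.7935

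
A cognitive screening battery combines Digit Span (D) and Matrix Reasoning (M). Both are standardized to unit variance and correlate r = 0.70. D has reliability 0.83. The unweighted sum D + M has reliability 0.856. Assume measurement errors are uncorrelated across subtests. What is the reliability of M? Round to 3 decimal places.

Var(D+M) = 2 + 2·0.70 = 3.400.
True-score variance = ρ_D + ρ_M + 2·0.70, so 0.856 = (0.83 + ρ_M + 1.40) / 3.400.
ρ_M = 0.856·3.400 − 0.83 − 1.40 = 0.680.

0.680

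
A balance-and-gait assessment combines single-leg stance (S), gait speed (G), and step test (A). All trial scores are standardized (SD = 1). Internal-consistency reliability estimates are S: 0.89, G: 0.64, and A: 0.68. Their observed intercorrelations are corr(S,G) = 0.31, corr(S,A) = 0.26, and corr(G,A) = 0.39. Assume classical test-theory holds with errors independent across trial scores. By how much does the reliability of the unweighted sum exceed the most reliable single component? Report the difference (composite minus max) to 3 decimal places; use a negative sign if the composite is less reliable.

-0.051

Var(sum) = 3 + 1.92 = 4.92; true-score variance = 2.21 + 1.92 = 4.13; composite reliability = 0.8394.
Max component reliability = 0.8900.
Difference = 0.8394 − 0.8900 = -0.051.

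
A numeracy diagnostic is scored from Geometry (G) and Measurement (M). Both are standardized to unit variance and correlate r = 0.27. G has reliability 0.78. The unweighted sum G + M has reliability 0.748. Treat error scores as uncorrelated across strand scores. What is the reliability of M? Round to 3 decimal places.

0.580

Var(G+M) = 2 + 2·0.27 = 2.540.
True-score variance = ρ_G + ρ_M + 2·0.27, so 0.748 = (0.78 + ρ_M + 0.54) / 2.540.
ρ_M = 0.748·2.540 − 0.78 − 0.54 = 0.580.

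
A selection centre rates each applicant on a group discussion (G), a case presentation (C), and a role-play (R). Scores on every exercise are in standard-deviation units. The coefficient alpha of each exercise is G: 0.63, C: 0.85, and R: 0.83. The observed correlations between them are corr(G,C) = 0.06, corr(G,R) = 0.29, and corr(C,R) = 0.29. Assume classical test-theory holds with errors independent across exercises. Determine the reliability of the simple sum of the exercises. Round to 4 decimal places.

Var(G+C+R) = 3 + 2·[0.06 + 0.29 + 0.29] = 3 + 1.28 = 4.28.
Under uncorrelated errors the observed covariances equal the true-score covariances, so only the own-variance terms attenuate.
True-score variance = [0.63 + 0.85 + 0.83] + 1.28 = 2.31 + 1.28 = 3.59.
Reliability = 3.59 / 4.28 = 0.8388.

0.8388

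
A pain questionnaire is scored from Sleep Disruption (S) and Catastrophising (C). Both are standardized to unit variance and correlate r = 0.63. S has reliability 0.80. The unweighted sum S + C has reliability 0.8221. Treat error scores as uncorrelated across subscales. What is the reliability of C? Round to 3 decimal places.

Var(S+C) = 2 + 2·0.63 = 3.260.
True-score variance = ρ_S + ρ_C + 2·0.63, so 0.8221 = (0.80 + ρ_C + 1.26) / 3.260.
ρ_C = 0.8221·3.260 − 0.80 − 1.26 = 0.620.

0.620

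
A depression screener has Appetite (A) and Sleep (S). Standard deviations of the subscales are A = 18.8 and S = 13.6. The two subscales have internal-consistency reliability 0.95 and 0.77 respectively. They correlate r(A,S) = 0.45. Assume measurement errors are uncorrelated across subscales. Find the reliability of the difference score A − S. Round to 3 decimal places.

Var(A−S) = 18.8² + 13.6² − 2·18.8·13.6·0.45 = 538.4 − 230.112 = 308.288.
Under uncorrelated errors the observed covariances equal the true-score covariances, so only the own-variance terms attenuate.
True-score variance = [18.8²·0.95 + 13.6²·0.77] − 230.112 = 478.187 − 230.112 = 248.075.
Reliability = 248.075 / 308.288 = 0.805.

0.805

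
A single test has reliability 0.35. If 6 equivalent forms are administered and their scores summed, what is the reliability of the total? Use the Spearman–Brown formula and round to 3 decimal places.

0.764

ρ_k = kρ / (1 + (k−1)ρ) = 6·0.35 / (1 + 5·0.35) = 2.100 / 2.750 = 0.764.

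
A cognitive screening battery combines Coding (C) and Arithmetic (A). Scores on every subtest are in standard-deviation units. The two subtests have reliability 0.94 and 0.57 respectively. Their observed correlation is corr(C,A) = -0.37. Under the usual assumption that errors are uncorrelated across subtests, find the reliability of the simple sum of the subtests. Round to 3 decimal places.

Var(C+A) = 2 + 2·[(-0.37)] = 2 − 0.74 = 1.26.
Because errors are independent across components, Cov(Tᵢ,Tⱼ) = Cov(Xᵢ,Xⱼ); the off-diagonal part of the true-score variance is the same as above.
True-score variance = [0.94 + 0.57] − 0.74 = 1.51 − 0.74 = 0.77.
Reliability = 0.77 / 1.26 = 0.611.

0.611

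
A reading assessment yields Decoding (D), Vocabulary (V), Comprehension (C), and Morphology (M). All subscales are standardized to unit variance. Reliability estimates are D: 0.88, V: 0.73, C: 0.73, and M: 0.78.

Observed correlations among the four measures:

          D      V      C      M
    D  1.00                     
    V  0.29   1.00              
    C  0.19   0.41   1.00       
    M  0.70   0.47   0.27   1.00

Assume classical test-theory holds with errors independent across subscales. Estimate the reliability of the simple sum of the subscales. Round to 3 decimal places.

0.898

Var(D+V+C+M) = 4 + 2·[0.29 + 0.19 + 0.70 + 0.41 + 0.47 + 0.27] = 4 + 4.66 = 8.66.
Because errors are independent across components, Cov(Tᵢ,Tⱼ) = Cov(Xᵢ,Xⱼ); the off-diagonal part of the true-score variance is the same as above.
True-score variance = [0.88 + 0.73 + 0.73 + 0.78] + 4.66 = 3.12 + 4.66 = 7.78.
Reliability = 7.78 / 8.66 = 0.898.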